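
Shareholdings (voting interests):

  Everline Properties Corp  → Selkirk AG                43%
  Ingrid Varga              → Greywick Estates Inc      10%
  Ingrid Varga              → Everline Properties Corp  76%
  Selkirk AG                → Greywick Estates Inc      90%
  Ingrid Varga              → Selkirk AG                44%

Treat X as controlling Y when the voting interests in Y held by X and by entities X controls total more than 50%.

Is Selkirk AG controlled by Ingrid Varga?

Yes

Ingrid holds 76% of Everline, so Ingrid controls Everline.
Everline and Ingrid together hold 43% + 44% = 87% of Selkirk, so Ingrid controls Selkirk.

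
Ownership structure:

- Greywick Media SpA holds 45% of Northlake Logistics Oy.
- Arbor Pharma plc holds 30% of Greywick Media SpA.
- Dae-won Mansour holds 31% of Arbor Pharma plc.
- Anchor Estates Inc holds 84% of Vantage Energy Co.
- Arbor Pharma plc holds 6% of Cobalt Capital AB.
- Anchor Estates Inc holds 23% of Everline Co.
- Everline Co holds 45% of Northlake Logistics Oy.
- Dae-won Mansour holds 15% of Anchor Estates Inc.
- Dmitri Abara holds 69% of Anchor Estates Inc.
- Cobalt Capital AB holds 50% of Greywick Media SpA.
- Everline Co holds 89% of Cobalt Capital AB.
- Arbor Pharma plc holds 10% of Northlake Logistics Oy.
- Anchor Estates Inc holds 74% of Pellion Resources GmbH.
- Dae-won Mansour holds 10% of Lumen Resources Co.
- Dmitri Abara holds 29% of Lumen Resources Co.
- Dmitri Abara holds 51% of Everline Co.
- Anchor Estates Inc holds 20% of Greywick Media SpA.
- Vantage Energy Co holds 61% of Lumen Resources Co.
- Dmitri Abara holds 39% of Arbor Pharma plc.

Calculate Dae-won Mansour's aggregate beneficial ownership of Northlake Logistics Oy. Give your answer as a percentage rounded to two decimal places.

11.30%

Dae-won reaches Northlake along 6 paths.
Via Anchor → Everline: 15% × 23% × 45% = 1.5525%.
Via Arbor: 31% × 10% = 3.1%.
Via Anchor → Greywick: 15% × 20% × 45% = 1.35%.
Via Anchor → Everline → Cobalt → Greywick: 15% × 23% × 89% × 50% × 45% = 0.6908625%.
Via Arbor → Cobalt → Greywick: 31% × 6% × 50% × 45% = 0.4185%.
Via Arbor → Greywick: 31% × 30% × 45% = 4.185%.
Total: 1.5525% + 3.1% + 1.35% + 0.6908625% + 0.4185% + 4.185% = 11.2968625%.
Rounded: 11.30%.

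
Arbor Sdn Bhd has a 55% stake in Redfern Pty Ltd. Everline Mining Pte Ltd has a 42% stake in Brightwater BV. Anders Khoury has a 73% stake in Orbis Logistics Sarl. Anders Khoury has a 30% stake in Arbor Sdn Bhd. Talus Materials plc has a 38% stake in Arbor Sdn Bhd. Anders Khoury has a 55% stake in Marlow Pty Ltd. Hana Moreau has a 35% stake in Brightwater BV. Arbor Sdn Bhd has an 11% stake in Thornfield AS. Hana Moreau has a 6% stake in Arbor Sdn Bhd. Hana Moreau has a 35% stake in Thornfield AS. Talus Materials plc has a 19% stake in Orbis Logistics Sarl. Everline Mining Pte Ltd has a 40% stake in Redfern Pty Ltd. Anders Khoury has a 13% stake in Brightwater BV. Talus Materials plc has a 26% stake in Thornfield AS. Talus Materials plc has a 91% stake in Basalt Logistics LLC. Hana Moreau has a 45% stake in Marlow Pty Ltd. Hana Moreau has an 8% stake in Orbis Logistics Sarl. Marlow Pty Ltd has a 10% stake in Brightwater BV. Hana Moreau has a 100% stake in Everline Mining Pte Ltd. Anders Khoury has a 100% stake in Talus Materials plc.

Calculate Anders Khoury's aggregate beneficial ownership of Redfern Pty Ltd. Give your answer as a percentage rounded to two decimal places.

37.40%

Anders reaches Redfern along 2 paths.
Via Talus → Arbor: 100% × 38% × 55% = 20.9%.
Via Arbor: 30% × 55% = 16.5%.
Total: 20.9% + 16.5% = 37.4%.
Rounded: 37.40%.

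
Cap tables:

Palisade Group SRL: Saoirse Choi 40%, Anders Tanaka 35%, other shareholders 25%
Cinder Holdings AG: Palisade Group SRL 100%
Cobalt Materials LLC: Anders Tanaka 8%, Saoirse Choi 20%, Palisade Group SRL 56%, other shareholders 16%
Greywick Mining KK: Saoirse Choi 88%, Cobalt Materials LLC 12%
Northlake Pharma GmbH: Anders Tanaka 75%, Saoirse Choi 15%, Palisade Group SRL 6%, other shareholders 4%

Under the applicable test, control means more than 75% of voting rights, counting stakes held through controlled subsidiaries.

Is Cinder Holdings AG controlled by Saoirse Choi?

Saoirse holds 88% of Greywick, so Saoirse controls Greywick.
Neither Saoirse nor any entity Saoirse controls holds any voting interest in Cinder.
So Saoirse does not control Cinder.

No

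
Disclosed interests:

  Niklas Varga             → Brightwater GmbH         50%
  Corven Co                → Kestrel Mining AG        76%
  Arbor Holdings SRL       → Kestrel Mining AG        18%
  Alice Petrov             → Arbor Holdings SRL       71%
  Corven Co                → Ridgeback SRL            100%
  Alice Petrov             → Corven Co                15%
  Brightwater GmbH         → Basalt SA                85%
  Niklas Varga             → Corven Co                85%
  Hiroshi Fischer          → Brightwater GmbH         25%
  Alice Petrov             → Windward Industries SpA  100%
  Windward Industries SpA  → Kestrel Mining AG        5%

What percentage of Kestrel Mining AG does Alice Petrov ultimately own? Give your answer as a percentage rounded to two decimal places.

Alice reaches Kestrel along 3 paths.
Via Corven: 15% × 76% = 11.4%.
Via Arbor: 71% × 18% = 12.78%.
Via Windward: 100% × 5% = 5%.
Total: 11.4% + 12.78% + 5% = 29.18%.

29.18%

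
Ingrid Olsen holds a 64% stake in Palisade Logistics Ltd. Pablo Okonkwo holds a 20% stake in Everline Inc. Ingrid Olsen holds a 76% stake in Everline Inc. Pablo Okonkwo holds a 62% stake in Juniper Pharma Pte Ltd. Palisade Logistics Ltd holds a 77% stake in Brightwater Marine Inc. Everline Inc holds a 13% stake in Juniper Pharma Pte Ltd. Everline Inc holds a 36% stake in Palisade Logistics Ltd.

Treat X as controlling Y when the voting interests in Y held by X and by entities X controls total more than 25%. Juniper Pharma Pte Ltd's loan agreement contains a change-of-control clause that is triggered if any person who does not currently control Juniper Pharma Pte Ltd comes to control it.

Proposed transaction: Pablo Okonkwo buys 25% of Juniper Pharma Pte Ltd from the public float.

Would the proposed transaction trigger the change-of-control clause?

The purchase changes only Pablo's holdings, so Pablo is the only person who could newly come to control Juniper.
Pablo holds 62% of Juniper, so Pablo controls Juniper.
So Pablo already controls Juniper before the transaction.
After the purchase, Pablo's direct stake in Juniper rises to 62% + 25% = 87%.
Pablo controlled Juniper already, so this is not a new person acquiring control; every other person's position is unchanged or reduced.
No new person acquires control, so the clause is not triggered.

No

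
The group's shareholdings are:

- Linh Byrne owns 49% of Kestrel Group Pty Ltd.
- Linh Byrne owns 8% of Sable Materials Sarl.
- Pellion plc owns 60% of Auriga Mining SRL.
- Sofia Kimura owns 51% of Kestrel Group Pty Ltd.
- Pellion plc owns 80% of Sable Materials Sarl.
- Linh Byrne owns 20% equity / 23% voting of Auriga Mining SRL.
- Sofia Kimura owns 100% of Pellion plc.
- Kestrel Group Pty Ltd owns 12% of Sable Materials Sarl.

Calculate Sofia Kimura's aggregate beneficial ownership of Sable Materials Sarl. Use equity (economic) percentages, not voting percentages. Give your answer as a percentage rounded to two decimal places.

86.12%

Sofia reaches Sable along 2 paths.
Via Pellion: 100% × 80% = 80%.
Via Kestrel: 51% × 12% = 6.12%.
Total: 80% + 6.12% = 86.12%.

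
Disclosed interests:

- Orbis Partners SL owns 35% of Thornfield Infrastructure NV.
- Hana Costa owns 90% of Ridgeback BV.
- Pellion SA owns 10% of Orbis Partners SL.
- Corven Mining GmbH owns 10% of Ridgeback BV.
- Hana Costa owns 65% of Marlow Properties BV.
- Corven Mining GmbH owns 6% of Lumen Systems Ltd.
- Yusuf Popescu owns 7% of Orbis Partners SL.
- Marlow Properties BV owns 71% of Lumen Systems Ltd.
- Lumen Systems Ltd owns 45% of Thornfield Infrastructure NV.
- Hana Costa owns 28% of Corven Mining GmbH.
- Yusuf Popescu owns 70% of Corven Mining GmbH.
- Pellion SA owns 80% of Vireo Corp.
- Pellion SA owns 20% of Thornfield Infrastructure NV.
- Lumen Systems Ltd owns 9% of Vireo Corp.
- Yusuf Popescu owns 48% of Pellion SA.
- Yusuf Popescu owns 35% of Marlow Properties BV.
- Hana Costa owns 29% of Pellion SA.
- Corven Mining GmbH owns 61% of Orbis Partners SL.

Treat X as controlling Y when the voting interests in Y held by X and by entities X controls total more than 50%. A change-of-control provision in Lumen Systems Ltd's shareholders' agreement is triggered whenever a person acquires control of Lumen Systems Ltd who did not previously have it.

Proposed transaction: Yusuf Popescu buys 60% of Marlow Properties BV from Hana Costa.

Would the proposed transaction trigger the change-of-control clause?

Yes

The purchase adds only to Yusuf's holdings (Hana's stake shrinks), so Yusuf is the only person who could newly come to control Lumen.
Yusuf holds 70% of Corven, so Yusuf controls Corven.
Corven and Yusuf together hold 61% + 7% = 68% of Orbis, so Yusuf controls Orbis.
In Lumen, Yusuf's side holds only 6%, not > 50%.
So before the transaction, Yusuf does not control Lumen.
After the purchase, Yusuf's direct stake in Marlow rises to 35% + 60% = 95%, and Hana's stake falls to 5%.
Yusuf holds 95% of Marlow, so Yusuf controls Marlow.
Marlow and Corven together hold 71% + 6% = 77% of Lumen, so Yusuf controls Lumen.
Yusuf did not control Lumen before and does after, so the clause is triggered.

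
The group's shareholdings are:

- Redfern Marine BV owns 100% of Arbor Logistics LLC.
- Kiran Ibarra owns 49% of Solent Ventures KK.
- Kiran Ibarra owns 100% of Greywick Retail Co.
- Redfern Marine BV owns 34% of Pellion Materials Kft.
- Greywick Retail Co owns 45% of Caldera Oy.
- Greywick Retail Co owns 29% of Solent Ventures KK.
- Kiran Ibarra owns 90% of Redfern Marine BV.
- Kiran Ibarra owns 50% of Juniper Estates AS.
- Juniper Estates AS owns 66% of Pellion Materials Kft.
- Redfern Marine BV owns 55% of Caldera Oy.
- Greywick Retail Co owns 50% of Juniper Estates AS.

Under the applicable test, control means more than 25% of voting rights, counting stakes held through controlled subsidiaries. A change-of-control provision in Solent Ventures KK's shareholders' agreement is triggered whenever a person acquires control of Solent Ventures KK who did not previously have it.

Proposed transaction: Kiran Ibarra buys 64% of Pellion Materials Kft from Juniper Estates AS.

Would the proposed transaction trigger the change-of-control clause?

The purchase adds only to Kiran's holdings (Juniper's stake shrinks), so Kiran is the only person who could newly come to control Solent.
Kiran holds 100% of Greywick, so Kiran controls Greywick.
Greywick and Kiran together hold 29% + 49% = 78% of Solent, so Kiran controls Solent.
So Kiran already controls Solent before the transaction.
After the purchase, Kiran holds 64% of Pellion directly, and Juniper's stake falls to 2%.
Kiran controlled Solent already, so this is not a new person acquiring control; every other person's position is unchanged or reduced.
No new person acquires control, so the clause is not triggered.

No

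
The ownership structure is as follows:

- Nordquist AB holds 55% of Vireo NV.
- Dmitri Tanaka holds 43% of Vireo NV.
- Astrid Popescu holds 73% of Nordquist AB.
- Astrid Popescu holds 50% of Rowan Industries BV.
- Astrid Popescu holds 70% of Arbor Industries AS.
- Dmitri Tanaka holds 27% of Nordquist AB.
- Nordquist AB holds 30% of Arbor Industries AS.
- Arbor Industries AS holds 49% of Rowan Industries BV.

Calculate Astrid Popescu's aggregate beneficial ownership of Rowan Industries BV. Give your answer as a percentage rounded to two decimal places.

Astrid reaches Rowan along 3 paths.
Via Nordquist → Arbor: 73% × 30% × 49% = 10.731%.
Via Arbor: 70% × 49% = 34.3%.
Direct stake: 50% = 50%.
Total: 10.731% + 34.3% + 50% = 95.031%.
Rounded: 95.03%.

95.03%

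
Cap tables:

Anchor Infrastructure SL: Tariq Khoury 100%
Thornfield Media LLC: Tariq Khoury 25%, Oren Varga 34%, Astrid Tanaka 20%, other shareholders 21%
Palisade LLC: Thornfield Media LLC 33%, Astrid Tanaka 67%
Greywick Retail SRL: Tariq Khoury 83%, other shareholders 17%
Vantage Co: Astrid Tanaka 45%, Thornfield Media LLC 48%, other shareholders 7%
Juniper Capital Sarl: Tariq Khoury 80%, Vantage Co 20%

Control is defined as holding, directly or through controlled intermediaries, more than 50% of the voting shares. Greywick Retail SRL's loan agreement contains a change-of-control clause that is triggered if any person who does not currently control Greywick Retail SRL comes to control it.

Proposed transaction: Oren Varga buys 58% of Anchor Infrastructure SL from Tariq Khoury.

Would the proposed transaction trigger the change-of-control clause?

The purchase adds only to Oren's holdings (Tariq's stake shrinks), so Oren is the only person who could newly come to control Greywick.
Oren's largest direct stake is 34% in Thornfield, which does not meet the threshold, so Oren controls no company.
Neither Oren nor any entity Oren controls holds any voting interest in Greywick.
So before the transaction, Oren does not control Greywick.
After the purchase, Oren holds 58% of Anchor directly, and Tariq's stake falls to 42%.
Oren holds 58% of Anchor, so Oren controls Anchor.
After the transaction, neither Oren nor any entity Oren controls holds a voting interest in Greywick, so Oren still does not control it.
No new person acquires control, so the clause is not triggered.

No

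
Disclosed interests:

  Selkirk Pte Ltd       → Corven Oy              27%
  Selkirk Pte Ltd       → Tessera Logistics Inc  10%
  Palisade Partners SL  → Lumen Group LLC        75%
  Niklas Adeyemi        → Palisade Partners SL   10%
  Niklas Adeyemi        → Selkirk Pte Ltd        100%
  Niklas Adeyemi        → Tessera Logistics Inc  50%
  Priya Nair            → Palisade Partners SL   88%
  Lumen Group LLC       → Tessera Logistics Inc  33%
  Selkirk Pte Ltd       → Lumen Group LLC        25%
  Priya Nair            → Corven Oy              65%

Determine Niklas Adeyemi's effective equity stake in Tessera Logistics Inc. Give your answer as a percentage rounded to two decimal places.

70.73%

Niklas reaches Tessera along 4 paths.
Direct stake: 50% = 50%.
Via Palisade → Lumen: 10% × 75% × 33% = 2.475%.
Via Selkirk → Lumen: 100% × 25% × 33% = 8.25%.
Via Selkirk: 100% × 10% = 10%.
Total: 50% + 2.475% + 8.25% + 10% = 70.725%.
Rounded: 70.73%.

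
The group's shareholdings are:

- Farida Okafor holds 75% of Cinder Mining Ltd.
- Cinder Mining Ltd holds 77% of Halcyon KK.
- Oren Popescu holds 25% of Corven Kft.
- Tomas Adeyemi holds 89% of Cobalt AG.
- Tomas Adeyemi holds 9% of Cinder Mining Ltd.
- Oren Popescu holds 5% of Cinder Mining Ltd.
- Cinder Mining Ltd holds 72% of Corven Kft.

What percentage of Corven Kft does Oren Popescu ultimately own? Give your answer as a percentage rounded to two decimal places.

28.60%

Oren reaches Corven along 2 paths.
Direct stake: 25% = 25%.
Via Cinder: 5% × 72% = 3.6%.
Total: 25% + 3.6% = 28.6%.
Rounded: 28.60%.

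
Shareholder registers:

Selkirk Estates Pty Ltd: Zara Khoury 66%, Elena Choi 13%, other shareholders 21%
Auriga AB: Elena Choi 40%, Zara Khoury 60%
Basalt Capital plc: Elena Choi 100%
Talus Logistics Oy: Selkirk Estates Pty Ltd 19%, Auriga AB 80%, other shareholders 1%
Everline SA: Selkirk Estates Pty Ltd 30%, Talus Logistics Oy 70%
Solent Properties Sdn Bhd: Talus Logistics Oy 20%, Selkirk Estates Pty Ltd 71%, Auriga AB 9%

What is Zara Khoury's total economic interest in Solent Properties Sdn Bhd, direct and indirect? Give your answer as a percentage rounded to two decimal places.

Zara reaches Solent along 4 paths.
Via Selkirk → Talus: 66% × 19% × 20% = 2.508%.
Via Auriga → Talus: 60% × 80% × 20% = 9.6%.
Via Selkirk: 66% × 71% = 46.86%.
Via Auriga: 60% × 9% = 5.4%.
Total: 2.508% + 9.6% + 46.86% + 5.4% = 64.368%.
Rounded: 64.37%.

64.37%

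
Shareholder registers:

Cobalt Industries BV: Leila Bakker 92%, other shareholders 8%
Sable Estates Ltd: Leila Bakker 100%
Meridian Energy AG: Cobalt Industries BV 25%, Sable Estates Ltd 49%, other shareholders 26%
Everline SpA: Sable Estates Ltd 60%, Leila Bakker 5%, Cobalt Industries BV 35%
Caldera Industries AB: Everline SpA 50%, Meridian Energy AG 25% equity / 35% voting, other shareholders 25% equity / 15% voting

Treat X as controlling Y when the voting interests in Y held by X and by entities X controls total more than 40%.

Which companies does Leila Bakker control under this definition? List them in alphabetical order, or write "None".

Leila holds 92% of Cobalt, so Leila controls Cobalt.
Leila holds 100% of Sable, so Leila controls Sable.
Cobalt and Sable together hold 25% + 49% = 74% of Meridian, so Leila controls Meridian.
Sable and Leila and Cobalt together hold 60% + 5% + 35% = 100% of Everline, so Leila controls Everline.
Everline and Meridian together hold 50% + 35% = 85% of Caldera, so Leila controls Caldera.

Caldera Industries AB, Cobalt Industries BV, Everline SpA, Meridian Energy AG, Sable Estates Ltd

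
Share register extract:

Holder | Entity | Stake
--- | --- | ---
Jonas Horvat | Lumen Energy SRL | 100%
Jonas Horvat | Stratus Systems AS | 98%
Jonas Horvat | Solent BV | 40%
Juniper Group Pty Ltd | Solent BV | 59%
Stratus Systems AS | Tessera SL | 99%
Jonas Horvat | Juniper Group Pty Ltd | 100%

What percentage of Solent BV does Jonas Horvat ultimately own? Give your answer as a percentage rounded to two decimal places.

99.00%

Jonas reaches Solent along 2 paths.
Via Juniper: 100% × 59% = 59%.
Direct stake: 40% = 40%.
Total: 59% + 40% = 99%.
Rounded: 99.00%.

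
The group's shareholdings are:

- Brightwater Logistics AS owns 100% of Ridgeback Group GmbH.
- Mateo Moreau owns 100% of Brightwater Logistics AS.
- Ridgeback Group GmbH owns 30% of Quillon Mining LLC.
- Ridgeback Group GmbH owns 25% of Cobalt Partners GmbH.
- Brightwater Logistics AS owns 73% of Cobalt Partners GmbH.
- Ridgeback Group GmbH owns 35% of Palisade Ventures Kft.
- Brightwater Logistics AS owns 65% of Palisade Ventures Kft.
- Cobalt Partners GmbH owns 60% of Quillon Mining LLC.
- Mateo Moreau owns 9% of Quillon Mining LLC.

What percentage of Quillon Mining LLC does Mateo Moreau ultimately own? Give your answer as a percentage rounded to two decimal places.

97.80%

Mateo reaches Quillon along 4 paths.
Direct stake: 9% = 9%.
Via Brightwater → Cobalt: 100% × 73% × 60% = 43.8%.
Via Brightwater → Ridgeback → Cobalt: 100% × 100% × 25% × 60% = 15%.
Via Brightwater → Ridgeback: 100% × 100% × 30% = 30%.
Total: 9% + 43.8% + 15% + 30% = 97.8%.
Rounded: 97.80%.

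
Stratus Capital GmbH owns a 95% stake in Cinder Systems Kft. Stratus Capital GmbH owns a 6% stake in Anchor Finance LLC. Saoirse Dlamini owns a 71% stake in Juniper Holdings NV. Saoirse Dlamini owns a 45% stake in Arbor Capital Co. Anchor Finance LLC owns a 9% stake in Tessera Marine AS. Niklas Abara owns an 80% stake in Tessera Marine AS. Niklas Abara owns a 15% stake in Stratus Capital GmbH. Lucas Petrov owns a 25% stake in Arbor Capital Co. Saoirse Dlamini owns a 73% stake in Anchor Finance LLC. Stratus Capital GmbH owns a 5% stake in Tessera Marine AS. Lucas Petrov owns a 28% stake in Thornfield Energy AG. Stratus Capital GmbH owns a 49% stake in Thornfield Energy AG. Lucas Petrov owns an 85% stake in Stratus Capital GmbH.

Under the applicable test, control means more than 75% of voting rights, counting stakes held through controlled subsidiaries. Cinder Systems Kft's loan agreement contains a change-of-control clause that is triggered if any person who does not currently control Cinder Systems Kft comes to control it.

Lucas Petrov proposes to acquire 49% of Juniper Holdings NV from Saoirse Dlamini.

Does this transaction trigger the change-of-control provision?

No

The purchase adds only to Lucas's holdings (Saoirse's stake shrinks), so Lucas is the only person who could newly come to control Cinder.
Lucas holds 85% of Stratus, so Lucas controls Stratus.
Stratus holds 95% of Cinder, so Lucas controls Cinder.
So Lucas already controls Cinder before the transaction.
After the purchase, Lucas holds 49% of Juniper directly, and Saoirse's stake falls to 22%.
Lucas controlled Cinder already, so this is not a new person acquiring control; every other person's position is unchanged or reduced.
No new person acquires control, so the clause is not triggered.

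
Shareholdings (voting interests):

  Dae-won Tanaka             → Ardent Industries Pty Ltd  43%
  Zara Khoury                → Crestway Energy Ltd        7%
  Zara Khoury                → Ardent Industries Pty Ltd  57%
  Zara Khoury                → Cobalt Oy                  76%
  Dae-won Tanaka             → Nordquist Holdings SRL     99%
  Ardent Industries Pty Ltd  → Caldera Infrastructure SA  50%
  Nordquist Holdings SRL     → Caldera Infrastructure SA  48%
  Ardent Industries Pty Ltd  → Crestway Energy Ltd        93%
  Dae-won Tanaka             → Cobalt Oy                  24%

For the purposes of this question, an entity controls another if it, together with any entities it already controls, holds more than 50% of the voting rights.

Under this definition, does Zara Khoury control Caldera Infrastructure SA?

No

Zara holds 57% of Ardent, so Zara controls Ardent.
Zara and Ardent together hold 7% + 93% = 100% of Crestway, so Zara controls Crestway.
Zara holds 76% of Cobalt, so Zara controls Cobalt.
In Caldera, Zara's side holds only 50%, not > 50%.
So Zara does not control Caldera.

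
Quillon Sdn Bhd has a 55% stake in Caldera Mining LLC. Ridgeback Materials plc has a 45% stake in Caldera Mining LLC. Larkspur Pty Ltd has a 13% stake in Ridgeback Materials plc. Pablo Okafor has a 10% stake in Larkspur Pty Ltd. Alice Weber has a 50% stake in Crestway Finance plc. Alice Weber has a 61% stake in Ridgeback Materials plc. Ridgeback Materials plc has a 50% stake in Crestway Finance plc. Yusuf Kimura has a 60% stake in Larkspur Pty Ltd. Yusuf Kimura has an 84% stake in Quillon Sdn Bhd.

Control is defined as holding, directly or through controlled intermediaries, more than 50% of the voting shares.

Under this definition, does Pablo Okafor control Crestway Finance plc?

Pablo's largest direct stake is 10% in Larkspur, which does not meet the threshold, so Pablo controls no company.
Neither Pablo nor any entity Pablo controls holds any voting interest in Crestway.
So Pablo does not control Crestway.

No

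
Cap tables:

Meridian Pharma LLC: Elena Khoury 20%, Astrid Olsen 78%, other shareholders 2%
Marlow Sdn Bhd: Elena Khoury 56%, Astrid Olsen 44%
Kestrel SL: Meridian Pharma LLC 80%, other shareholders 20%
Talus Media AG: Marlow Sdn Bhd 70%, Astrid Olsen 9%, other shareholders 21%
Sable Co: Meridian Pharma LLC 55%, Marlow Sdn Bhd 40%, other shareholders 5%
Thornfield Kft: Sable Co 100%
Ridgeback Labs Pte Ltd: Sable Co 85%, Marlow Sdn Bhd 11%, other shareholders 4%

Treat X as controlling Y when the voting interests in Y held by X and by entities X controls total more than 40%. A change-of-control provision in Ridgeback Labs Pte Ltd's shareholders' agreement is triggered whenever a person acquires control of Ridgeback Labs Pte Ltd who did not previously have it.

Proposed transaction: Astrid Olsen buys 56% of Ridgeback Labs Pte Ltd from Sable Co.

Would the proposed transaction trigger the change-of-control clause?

No

The purchase adds only to Astrid's holdings (Sable's stake shrinks), so Astrid is the only person who could newly come to control Ridgeback.
Astrid holds 44% of Marlow, so Astrid controls Marlow.
Astrid holds 78% of Meridian, so Astrid controls Meridian.
Meridian and Marlow together hold 55% + 40% = 95% of Sable, so Astrid controls Sable.
Sable and Marlow together hold 85% + 11% = 96% of Ridgeback, so Astrid controls Ridgeback.
So Astrid already controls Ridgeback before the transaction.
After the purchase, Astrid holds 56% of Ridgeback directly, and Sable's stake falls to 29%.
Astrid controlled Ridgeback already, so this is not a new person acquiring control; every other person's position is unchanged or reduced.
No new person acquires control, so the clause is not triggered.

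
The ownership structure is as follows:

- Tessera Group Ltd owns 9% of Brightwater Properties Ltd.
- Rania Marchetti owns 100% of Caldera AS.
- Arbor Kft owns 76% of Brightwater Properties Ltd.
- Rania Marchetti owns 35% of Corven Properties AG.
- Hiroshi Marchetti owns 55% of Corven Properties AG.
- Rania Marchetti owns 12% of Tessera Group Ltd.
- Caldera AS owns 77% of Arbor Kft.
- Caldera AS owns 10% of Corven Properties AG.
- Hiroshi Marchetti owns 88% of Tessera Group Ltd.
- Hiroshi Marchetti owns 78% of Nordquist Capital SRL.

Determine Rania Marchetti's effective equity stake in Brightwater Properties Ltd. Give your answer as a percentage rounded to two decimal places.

Rania reaches Brightwater along 2 paths.
Via Tessera: 12% × 9% = 1.08%.
Via Caldera → Arbor: 100% × 77% × 76% = 58.52%.
Total: 1.08% + 58.52% = 59.6%.
Rounded: 59.60%.

59.60%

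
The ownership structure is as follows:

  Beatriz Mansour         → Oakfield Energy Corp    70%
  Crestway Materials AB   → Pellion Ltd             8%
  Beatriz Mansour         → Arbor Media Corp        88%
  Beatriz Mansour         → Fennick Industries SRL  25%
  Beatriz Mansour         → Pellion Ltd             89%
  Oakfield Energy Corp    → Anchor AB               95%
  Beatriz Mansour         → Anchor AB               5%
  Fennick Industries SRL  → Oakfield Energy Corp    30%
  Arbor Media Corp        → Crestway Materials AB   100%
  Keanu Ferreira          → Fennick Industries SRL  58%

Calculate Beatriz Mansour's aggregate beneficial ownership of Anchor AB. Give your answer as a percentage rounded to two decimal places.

78.63%

Beatriz reaches Anchor along 3 paths.
Via Oakfield: 70% × 95% = 66.5%.
Via Fennick → Oakfield: 25% × 30% × 95% = 7.125%.
Direct stake: 5% = 5%.
Total: 66.5% + 7.125% + 5% = 78.625%.
Rounded: 78.63%.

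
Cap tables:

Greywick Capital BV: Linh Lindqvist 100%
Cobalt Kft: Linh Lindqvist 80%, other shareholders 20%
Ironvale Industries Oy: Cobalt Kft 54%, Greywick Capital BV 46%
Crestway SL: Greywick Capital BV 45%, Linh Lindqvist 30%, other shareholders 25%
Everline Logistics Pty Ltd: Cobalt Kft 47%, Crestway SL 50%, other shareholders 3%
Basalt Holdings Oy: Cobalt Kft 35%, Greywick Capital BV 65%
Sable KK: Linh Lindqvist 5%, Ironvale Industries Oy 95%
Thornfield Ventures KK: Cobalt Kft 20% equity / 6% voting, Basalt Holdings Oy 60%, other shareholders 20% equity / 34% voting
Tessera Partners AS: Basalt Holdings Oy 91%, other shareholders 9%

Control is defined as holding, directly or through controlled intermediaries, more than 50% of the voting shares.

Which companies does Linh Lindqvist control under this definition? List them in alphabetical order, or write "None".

Basalt Holdings Oy, Cobalt Kft, Crestway SL, Everline Logistics Pty Ltd, Greywick Capital BV, Ironvale Industries Oy, Sable KK, Tessera Partners AS, Thornfield Ventures KK

Linh holds 100% of Greywick, so Linh controls Greywick.
Linh holds 80% of Cobalt, so Linh controls Cobalt.
Cobalt and Greywick together hold 54% + 46% = 100% of Ironvale, so Linh controls Ironvale.
Greywick and Linh together hold 45% + 30% = 75% of Crestway, so Linh controls Crestway.
Cobalt and Crestway together hold 47% + 50% = 97% of Everline, so Linh controls Everline.
Cobalt and Greywick together hold 35% + 65% = 100% of Basalt, so Linh controls Basalt.
Linh and Ironvale together hold 5% + 95% = 100% of Sable, so Linh controls Sable.
Cobalt and Basalt together hold 6% + 60% = 66% of Thornfield, so Linh controls Thornfield.
Basalt holds 91% of Tessera, so Linh controls Tessera.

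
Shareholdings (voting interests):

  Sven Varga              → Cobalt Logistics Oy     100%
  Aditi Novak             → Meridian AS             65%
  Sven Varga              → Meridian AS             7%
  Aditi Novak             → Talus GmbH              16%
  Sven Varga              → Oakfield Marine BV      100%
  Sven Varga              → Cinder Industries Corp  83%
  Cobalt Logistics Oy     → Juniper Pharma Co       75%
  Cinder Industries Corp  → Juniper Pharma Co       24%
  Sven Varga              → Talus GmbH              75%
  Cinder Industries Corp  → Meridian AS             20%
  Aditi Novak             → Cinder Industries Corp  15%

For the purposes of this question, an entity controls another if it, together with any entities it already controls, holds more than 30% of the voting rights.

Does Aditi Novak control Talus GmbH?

Aditi holds 65% of Meridian, so Aditi controls Meridian.
In Talus, Aditi's side holds only 16%, not > 30%.
So Aditi does not control Talus.

No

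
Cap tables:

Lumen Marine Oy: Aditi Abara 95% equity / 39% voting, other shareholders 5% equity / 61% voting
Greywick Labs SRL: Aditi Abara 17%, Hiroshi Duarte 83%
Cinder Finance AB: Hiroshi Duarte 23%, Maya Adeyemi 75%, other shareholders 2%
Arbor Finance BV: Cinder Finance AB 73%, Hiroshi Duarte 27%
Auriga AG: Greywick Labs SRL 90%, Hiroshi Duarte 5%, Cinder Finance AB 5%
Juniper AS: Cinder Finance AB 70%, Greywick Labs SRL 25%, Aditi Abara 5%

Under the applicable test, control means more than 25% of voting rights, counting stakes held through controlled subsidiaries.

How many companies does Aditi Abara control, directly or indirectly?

Aditi holds 39% of Lumen, so Aditi controls Lumen.
No other company's threshold is met.
Aditi controls 1 company.

1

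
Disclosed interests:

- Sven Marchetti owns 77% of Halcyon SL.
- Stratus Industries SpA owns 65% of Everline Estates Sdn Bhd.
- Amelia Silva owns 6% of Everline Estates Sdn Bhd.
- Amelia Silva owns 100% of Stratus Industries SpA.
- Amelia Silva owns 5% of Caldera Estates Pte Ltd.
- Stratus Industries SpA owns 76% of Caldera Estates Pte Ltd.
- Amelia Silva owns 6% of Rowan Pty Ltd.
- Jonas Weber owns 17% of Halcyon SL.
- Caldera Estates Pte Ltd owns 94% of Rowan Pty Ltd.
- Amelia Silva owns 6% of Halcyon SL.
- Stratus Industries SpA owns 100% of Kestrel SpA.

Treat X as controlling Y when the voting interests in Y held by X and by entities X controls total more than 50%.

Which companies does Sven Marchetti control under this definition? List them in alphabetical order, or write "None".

Halcyon SL

Sven holds 77% of Halcyon, so Sven controls Halcyon.
No other company's threshold is met.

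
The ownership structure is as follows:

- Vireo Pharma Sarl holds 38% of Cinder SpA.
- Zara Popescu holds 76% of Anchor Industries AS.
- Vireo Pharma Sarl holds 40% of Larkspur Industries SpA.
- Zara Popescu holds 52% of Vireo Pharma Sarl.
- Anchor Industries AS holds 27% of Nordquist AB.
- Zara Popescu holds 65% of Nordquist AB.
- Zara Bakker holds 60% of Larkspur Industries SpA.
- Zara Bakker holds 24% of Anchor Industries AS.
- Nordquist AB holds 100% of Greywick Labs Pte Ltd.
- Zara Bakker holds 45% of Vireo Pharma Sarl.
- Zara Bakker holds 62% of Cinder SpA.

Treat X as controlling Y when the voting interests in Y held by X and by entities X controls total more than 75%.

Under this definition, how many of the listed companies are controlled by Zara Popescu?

3

Zara Popescu holds 76% of Anchor, so Zara Popescu controls Anchor.
Anchor and Zara Popescu together hold 27% + 65% = 92% of Nordquist, so Zara Popescu controls Nordquist.
Nordquist holds 100% of Greywick, so Zara Popescu controls Greywick.
No other company's threshold is met.
Zara Popescu controls 3 companies.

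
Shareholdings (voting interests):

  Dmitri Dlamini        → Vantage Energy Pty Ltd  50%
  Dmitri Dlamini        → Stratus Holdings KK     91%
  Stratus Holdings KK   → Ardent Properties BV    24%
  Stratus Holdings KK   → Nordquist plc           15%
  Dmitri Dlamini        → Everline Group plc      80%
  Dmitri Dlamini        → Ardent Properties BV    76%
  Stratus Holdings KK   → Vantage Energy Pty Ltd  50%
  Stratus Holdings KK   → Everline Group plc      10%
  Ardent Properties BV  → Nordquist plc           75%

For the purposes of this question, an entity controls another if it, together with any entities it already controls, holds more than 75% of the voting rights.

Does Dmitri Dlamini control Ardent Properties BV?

Yes

Dmitri holds 91% of Stratus, so Dmitri controls Stratus.
Stratus and Dmitri together hold 24% + 76% = 100% of Ardent, so Dmitri controls Ardent.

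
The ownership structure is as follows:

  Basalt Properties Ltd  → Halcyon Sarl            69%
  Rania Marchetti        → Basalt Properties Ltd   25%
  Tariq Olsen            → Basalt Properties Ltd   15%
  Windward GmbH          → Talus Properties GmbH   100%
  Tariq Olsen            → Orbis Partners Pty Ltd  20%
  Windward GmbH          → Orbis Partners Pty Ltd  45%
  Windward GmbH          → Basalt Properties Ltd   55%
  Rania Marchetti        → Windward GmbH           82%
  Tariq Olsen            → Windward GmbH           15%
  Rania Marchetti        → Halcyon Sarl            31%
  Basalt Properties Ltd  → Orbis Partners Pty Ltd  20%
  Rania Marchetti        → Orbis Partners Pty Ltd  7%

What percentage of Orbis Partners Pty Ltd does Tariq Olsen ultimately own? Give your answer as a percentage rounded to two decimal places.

31.40%

Tariq reaches Orbis along 4 paths.
Via Windward: 15% × 45% = 6.75%.
Direct stake: 20% = 20%.
Via Windward → Basalt: 15% × 55% × 20% = 1.65%.
Via Basalt: 15% × 20% = 3%.
Total: 6.75% + 20% + 1.65% + 3% = 31.4%.
Rounded: 31.40%.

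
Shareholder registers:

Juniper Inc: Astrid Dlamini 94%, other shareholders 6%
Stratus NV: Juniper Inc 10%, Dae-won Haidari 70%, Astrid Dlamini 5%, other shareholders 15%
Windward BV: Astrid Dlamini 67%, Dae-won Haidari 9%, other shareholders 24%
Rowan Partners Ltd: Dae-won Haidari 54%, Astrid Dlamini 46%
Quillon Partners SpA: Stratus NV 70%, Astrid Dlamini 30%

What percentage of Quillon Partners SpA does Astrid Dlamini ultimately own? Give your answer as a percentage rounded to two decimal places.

40.08%

Astrid reaches Quillon along 3 paths.
Via Juniper → Stratus: 94% × 10% × 70% = 6.58%.
Via Stratus: 5% × 70% = 3.5%.
Direct stake: 30% = 30%.
Total: 6.58% + 3.5% + 30% = 40.08%.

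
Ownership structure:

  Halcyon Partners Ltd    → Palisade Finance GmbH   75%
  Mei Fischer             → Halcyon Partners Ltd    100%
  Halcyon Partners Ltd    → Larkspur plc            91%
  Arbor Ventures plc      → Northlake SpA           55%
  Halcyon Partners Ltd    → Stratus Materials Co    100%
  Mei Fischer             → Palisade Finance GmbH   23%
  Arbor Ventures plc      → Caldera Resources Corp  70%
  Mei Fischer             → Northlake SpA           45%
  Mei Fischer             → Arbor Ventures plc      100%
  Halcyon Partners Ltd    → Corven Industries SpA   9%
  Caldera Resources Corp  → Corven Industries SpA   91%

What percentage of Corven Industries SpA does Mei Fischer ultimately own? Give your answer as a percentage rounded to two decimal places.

72.70%

Mei reaches Corven along 2 paths.
Via Arbor → Caldera: 100% × 70% × 91% = 63.7%.
Via Halcyon: 100% × 9% = 9%.
Total: 63.7% + 9% = 72.7%.
Rounded: 72.70%.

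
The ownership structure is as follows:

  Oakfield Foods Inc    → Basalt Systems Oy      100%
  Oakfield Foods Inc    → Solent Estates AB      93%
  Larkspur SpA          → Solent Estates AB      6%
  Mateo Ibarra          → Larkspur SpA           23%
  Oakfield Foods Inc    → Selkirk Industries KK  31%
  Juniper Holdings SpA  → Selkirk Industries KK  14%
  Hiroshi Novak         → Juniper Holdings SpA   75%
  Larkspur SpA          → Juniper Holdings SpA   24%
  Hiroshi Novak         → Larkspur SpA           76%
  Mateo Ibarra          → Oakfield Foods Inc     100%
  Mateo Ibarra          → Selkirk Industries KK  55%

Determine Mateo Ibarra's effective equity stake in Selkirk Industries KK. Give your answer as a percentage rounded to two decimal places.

Mateo reaches Selkirk along 3 paths.
Via Larkspur → Juniper: 23% × 24% × 14% = 0.7728%.
Via Oakfield: 100% × 31% = 31%.
Direct stake: 55% = 55%.
Total: 0.7728% + 31% + 55% = 86.7728%.
Rounded: 86.77%.

86.77%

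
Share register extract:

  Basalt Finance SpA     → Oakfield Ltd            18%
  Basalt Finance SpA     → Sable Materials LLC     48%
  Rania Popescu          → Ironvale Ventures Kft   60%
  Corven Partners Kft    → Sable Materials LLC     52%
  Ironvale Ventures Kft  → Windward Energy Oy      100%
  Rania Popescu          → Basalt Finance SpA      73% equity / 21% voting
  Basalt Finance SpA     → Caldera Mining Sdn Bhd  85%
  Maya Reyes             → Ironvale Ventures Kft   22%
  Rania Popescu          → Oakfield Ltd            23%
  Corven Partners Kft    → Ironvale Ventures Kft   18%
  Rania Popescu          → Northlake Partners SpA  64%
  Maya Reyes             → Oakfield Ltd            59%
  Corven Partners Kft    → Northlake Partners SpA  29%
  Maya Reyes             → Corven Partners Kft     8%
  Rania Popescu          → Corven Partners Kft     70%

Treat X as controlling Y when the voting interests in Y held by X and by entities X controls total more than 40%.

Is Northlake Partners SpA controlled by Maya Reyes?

No

Maya holds 59% of Oakfield, so Maya controls Oakfield.
Neither Maya nor any entity Maya controls holds any voting interest in Northlake.
So Maya does not control Northlake.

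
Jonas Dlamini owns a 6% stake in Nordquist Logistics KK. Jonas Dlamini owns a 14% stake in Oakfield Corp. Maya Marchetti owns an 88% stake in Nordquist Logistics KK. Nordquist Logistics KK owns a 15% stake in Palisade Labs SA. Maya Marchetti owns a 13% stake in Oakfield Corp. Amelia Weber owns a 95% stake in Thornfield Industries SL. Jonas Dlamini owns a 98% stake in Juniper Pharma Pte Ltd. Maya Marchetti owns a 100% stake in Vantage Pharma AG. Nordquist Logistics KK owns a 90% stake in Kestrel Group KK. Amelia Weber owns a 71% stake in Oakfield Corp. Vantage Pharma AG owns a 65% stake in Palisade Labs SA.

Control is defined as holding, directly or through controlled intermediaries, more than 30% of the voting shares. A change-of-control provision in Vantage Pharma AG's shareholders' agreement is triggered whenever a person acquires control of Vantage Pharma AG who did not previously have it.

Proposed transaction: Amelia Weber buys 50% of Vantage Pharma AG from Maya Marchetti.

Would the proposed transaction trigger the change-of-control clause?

Yes

The purchase adds only to Amelia's holdings (Maya's stake shrinks), so Amelia is the only person who could newly come to control Vantage.
Amelia holds 95% of Thornfield, so Amelia controls Thornfield.
Amelia holds 71% of Oakfield, so Amelia controls Oakfield.
Neither Amelia nor any entity Amelia controls holds any voting interest in Vantage.
So before the transaction, Amelia does not control Vantage.
After the purchase, Amelia holds 50% of Vantage directly, and Maya's stake falls to 50%.
Amelia holds 50% of Vantage, so Amelia controls Vantage.
Amelia did not control Vantage before and does after, so the clause is triggered.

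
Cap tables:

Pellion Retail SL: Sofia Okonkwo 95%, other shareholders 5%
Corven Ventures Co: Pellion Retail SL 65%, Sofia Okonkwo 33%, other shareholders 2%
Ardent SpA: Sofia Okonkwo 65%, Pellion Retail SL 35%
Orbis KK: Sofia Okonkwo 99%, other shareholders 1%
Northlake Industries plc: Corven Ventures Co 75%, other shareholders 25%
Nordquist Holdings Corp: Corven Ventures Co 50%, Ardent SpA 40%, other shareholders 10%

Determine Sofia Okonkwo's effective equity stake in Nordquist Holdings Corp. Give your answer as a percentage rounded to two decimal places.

86.68%

Sofia reaches Nordquist along 4 paths.
Via Pellion → Corven: 95% × 65% × 50% = 30.875%.
Via Corven: 33% × 50% = 16.5%.
Via Ardent: 65% × 40% = 26%.
Via Pellion → Ardent: 95% × 35% × 40% = 13.3%.
Total: 30.875% + 16.5% + 26% + 13.3% = 86.675%.
Rounded: 86.68%.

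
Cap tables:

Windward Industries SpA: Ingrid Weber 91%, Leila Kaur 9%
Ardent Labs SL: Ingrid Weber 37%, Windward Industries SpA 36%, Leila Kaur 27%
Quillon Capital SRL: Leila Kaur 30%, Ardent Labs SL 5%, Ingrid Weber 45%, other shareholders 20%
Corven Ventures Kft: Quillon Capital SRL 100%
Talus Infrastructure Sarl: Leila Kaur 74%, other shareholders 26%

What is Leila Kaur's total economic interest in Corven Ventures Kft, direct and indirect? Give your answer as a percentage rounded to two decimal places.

Leila reaches Corven along 3 paths.
Via Quillon: 30% × 100% = 30%.
Via Windward → Ardent → Quillon: 9% × 36% × 5% × 100% = 0.162%.
Via Ardent → Quillon: 27% × 5% × 100% = 1.35%.
Total: 30% + 0.162% + 1.35% = 31.512%.
Rounded: 31.51%.

31.51%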